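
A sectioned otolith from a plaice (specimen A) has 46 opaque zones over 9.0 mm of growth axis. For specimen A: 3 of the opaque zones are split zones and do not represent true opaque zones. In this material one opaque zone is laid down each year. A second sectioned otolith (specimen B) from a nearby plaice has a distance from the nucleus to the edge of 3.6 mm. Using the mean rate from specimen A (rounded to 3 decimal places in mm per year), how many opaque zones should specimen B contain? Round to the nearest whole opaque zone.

17 opaque zones

Specimen A: true opaque zone count = 46 − 3 = 43.
A: Extension rate ≈ 9.0 / 43 = 0.209 mm/year.
Specimen B: 3.6 mm / 0.209 mm per year = 17.22 years ≈ 17 opaque zones.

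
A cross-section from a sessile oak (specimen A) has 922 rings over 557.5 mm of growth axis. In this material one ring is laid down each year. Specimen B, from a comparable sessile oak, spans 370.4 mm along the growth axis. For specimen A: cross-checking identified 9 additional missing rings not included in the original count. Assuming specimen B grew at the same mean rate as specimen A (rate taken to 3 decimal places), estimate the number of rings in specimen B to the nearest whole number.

618 rings

Specimen A: adjusted count: 922 + 9 = 931 rings.
A: 557.5 mm over 931 years gives 557.5 / 931 ≈ 0.599 mm per year.
B spans 370.4 / 0.599 = 618.36 years ≈ 618 rings.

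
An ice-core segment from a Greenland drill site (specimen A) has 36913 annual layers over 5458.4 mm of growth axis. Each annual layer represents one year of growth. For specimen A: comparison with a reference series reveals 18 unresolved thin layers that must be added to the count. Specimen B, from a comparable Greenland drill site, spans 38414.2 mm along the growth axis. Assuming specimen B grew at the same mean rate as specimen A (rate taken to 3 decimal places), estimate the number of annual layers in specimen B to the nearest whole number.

259555 annual layers

Specimen A: correcting the raw count gives 36913 + 18 = 36931 true annual layers.
A: Extension rate ≈ 5458.4 / 36931 = 0.148 mm/year.
Specimen B: 38414.2 mm / 0.148 mm per year = 259555.41 years ≈ 259555 annual layers.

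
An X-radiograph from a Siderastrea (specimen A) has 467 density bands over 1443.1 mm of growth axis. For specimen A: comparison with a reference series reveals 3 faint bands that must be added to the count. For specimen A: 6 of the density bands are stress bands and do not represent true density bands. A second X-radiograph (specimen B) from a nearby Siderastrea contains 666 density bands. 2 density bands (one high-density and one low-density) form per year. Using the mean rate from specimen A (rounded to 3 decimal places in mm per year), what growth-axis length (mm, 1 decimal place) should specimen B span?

2071.3 mm

Specimen A: true density band count = 467 − 6 + 3 = 464.
Specimen A: with 2 density bands per year, 464 / 2 = 232 years.
A: Mean rate = 1443.1 mm / 232 years ≈ 6.220 mm/year.
Specimen B: with 2 density bands per year, 666 / 2 = 333 years. For B, 6.220 mm/year × 333 years = 2071.3 mm.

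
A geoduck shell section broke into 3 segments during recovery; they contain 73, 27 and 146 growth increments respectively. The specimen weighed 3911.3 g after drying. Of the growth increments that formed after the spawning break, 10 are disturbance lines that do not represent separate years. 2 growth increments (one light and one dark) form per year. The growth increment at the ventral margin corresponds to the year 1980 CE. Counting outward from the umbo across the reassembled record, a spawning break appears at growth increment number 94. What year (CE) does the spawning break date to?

1909 CE

Total growth increments = 73 + 27 + 146 = 246.
The spawning break sits at growth increment 94 from the umbo, so 246 − 94 = 152 growth increments formed after it.
Excluding 10 false growth increments: 152 − 10 = 142.
142 growth increments at 2 per year is 142 / 2 = 71 years.
The growth increment at the ventral margin is 1980 CE, so the spawning break dates to 1980 − 71 = 1909 CE.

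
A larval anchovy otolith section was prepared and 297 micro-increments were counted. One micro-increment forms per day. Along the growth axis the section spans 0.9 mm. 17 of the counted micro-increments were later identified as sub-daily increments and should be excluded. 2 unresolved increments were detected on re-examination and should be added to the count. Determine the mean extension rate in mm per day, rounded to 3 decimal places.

After corrections the count is 297 − 17 + 2 = 282 micro-increments.
Extension rate ≈ 0.9 / 282 = 0.003 mm per day.

0.003 mm per day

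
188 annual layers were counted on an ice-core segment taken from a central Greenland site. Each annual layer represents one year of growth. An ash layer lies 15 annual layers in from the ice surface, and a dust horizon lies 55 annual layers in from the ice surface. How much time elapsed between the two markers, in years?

40 years

The two markers are separated by 55 − 15 = 40 annual layers.
That is 40 years at one annual layer per year.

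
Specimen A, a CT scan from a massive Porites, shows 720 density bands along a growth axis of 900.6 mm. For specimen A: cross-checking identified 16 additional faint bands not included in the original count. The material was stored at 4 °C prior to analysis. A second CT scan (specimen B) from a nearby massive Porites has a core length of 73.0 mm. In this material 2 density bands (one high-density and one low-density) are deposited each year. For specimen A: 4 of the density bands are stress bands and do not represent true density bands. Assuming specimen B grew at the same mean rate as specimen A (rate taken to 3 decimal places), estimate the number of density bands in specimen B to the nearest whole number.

59 density bands

Specimen A: true density band count = 720 − 4 + 16 = 732.
Specimen A: with 2 density bands per year, 732 / 2 = 366 years.
A: 900.6 mm over 366 years gives 900.6 / 366 ≈ 2.461 mm/year.
B spans 73.0 / 2.461 = 29.66 years; at 2 density bands per year that is 29.66 × 2 ≈ 59 density bands.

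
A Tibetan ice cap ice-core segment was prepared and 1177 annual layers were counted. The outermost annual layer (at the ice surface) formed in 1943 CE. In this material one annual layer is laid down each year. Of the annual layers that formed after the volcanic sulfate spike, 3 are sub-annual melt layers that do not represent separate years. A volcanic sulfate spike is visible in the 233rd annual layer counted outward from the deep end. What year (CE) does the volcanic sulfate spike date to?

1002 CE

The volcanic sulfate spike sits at annual layer 233 from the deep end, so 1177 − 233 = 944 annual layers formed after it.
Excluding 3 false annual layers: 944 − 3 = 941.
1943 − 941 = 1002 CE.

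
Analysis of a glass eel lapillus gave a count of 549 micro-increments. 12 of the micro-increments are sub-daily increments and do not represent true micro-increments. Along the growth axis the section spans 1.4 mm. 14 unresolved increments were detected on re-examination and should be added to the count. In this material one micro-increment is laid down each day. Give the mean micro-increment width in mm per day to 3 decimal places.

0.003 mm per day

Correcting the raw count gives 549 − 12 + 14 = 551 true micro-increments.
Mean rate = 1.4 mm / 551 days ≈ 0.003 mm per day.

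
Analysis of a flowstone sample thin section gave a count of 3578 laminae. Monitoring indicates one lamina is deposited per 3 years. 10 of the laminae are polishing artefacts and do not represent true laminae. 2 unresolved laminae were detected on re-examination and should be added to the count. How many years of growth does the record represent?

10710 years

Adjusted count: 3578 − 10 + 2 = 3570 laminae.
Multiplying by 3 years per lamina: 3570 × 3 = 10710 years.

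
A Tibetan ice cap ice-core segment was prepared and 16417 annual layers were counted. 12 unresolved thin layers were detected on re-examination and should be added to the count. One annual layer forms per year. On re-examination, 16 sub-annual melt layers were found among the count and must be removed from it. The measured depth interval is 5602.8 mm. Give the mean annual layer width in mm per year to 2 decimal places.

0.34 mm per year

After corrections the count is 16417 − 16 + 12 = 16413 annual layers.
Extension rate ≈ 5602.8 / 16413 = 0.34 mm per year.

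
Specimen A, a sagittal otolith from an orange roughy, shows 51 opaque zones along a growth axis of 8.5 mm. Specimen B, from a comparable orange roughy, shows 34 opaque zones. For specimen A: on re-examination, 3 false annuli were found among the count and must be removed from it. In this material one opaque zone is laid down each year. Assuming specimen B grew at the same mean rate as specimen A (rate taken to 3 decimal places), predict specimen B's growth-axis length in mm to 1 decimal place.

Specimen A: after corrections the count is 51 − 3 = 48 opaque zones.
A: Extension rate ≈ 8.5 / 48 = 0.177 mm/yr.
B's length ≈ 0.177 × 34 = 6.0 mm.

6.0 mm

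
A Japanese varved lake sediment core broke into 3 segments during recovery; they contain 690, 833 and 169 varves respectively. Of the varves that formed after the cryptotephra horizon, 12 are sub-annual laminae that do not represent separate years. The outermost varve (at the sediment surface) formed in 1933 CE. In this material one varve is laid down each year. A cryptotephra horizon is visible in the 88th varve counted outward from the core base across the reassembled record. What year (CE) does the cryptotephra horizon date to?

Total varves = 690 + 833 + 169 = 1692.
1692 − 88 = 1604 varves lie beyond the cryptotephra horizon toward the sediment surface.
1604 − 12 false = 1592 true varves after the cryptotephra horizon.
The varve at the sediment surface is 1933 CE, so the cryptotephra horizon dates to 1933 − 1592 = 341 CE.

341 CE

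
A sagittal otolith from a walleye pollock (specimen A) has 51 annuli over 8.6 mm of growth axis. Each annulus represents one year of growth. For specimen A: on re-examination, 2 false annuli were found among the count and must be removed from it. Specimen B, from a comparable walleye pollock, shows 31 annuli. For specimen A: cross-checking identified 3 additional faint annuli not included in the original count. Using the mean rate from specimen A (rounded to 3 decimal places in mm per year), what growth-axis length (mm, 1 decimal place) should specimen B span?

5.1 mm

Specimen A: true annulus count = 51 − 2 + 3 = 52.
A: Mean rate = 8.6 mm / 52 years ≈ 0.165 mm per year.
B's length ≈ 0.165 × 31 = 5.1 mm.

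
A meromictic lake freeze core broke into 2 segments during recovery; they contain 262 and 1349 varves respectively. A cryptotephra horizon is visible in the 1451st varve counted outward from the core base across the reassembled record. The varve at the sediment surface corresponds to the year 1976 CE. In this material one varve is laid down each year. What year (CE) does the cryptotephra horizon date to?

1816 CE

Total varves = 262 + 1349 = 1611.
1611 − 1451 = 160 varves lie beyond the cryptotephra horizon toward the sediment surface.
The varve at the sediment surface is 1976 CE, so the cryptotephra horizon dates to 1976 − 160 = 1816 CE.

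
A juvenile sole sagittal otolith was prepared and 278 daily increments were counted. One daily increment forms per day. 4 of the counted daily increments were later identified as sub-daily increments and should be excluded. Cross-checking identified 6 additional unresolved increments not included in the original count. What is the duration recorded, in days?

True daily increment count = 278 − 4 + 6 = 280.
With a one-to-one daily increment periodicity this is 280 days.

280 d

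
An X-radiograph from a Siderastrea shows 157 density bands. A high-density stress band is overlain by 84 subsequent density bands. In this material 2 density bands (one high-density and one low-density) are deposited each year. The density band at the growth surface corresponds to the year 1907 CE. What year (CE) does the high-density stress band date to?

1865 CE

84 density bands post-date the high-density stress band.
With 2 density bands per year, 84 / 2 = 42 years.
Counting back 42 years from 1907 CE places the high-density stress band in 1907 − 42 = 1865 CE.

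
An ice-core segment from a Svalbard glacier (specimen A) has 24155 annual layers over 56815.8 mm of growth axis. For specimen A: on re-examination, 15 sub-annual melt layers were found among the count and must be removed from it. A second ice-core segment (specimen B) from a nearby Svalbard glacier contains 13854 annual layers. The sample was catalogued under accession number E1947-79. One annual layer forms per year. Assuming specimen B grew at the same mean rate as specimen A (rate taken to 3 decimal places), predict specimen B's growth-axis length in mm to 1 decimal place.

Specimen A: after corrections the count is 24155 − 15 = 24140 annual layers.
A: Extension rate ≈ 56815.8 / 24140 = 2.354 mm per year.
For B, 2.354 mm/year × 13854 years = 32612.3 mm.

32612.3 mm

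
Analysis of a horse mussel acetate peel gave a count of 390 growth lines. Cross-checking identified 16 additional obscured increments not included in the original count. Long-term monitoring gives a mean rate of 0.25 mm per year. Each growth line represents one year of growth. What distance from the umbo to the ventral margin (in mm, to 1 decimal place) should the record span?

Adjusted count: 390 + 16 = 406 growth lines.
Predicted length = 0.25 mm/year × 406 years = 101.5 mm.

101.5 mm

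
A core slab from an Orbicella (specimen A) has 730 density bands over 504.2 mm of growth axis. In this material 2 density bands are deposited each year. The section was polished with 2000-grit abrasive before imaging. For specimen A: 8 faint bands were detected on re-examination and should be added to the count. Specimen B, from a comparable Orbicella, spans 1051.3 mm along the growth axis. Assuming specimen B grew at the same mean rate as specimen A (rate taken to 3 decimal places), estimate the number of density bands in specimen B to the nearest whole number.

Specimen A: correcting the raw count gives 730 + 8 = 738 true density bands.
Specimen A: 738 density bands at 2 per year is 738 / 2 = 369 years.
A: 504.2 mm over 369 years gives 504.2 / 369 ≈ 1.366 mm per year.
Specimen B: 1051.3 mm / 1.366 mm per year = 769.62 years; at 2 density bands per year that is 769.62 × 2 ≈ 1539 density bands.

1539 density bands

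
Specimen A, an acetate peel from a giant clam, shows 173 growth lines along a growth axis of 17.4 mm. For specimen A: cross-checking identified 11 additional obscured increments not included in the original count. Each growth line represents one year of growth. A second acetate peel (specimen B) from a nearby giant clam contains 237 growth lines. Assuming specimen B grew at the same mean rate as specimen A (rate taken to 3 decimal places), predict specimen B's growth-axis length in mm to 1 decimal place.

22.5 mm

Specimen A: true growth line count = 173 + 11 = 184.
A: 17.4 mm over 184 years gives 17.4 / 184 ≈ 0.095 mm per year.
B's length ≈ 0.095 × 237 = 22.5 mm.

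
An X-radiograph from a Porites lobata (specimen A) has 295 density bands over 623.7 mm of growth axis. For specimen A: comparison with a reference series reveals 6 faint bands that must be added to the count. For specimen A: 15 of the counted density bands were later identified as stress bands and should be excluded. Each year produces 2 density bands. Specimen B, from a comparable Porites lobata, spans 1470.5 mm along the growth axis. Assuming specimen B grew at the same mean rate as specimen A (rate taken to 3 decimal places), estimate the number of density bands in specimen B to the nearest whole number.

674 density bands

Specimen A: adjusted count: 295 − 15 + 6 = 286 density bands.
Specimen A: 286 density bands at 2 per year is 286 / 2 = 143 years.
A: 623.7 mm over 143 years gives 623.7 / 143 ≈ 4.362 mm/year.
For B, 1470.5 / 4.362 = 337.12 years; at 2 density bands per year that is 337.12 × 2 ≈ 674 density bands.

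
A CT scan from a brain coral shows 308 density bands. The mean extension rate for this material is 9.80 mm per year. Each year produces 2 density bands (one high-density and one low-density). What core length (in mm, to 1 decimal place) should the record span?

1509.2 mm

Dividing by 2 density bands per year: 308 / 2 = 154 years.
Length ≈ 9.80 × 154 = 1509.2 mm.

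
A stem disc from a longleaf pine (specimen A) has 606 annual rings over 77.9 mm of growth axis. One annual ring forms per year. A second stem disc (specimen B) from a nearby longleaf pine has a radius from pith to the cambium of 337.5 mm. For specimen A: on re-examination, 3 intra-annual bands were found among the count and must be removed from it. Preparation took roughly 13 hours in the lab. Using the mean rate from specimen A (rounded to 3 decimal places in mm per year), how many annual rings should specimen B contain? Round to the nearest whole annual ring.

Specimen A: adjusted count: 606 − 3 = 603 annual rings.
A: Mean rate = 77.9 mm / 603 years ≈ 0.129 mm/yr.
For B, 337.5 / 0.129 = 2616.28 years ≈ 2616 annual rings.

2616 annual rings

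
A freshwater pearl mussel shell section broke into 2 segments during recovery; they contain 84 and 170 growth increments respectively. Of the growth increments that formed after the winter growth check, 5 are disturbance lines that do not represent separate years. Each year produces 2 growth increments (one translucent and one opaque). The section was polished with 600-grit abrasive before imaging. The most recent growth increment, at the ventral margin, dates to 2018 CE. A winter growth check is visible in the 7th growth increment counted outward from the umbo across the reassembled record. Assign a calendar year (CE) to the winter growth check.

Total growth increments = 84 + 170 = 254.
254 − 7 = 247 growth increments lie beyond the winter growth check toward the ventral margin.
Removing the 5 false growth increments leaves 247 − 5 = 242 true growth increments beyond the winter growth check.
Dividing by 2 growth increments per year: 242 / 2 = 121 years.
Counting back 121 years from 2018 CE places the winter growth check in 2018 − 121 = 1897 CE.

1897 CE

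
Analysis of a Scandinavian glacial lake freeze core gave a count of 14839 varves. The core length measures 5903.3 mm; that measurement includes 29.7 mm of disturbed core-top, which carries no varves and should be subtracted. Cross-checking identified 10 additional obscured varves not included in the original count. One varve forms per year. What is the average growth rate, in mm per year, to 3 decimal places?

0.396 mm per year

True varve count = 14839 + 10 = 14849.
The growth record spans 5903.3 − 29.7 = 5873.6 mm.
Mean rate = 5873.6 mm / 14849 years ≈ 0.396 mm per year.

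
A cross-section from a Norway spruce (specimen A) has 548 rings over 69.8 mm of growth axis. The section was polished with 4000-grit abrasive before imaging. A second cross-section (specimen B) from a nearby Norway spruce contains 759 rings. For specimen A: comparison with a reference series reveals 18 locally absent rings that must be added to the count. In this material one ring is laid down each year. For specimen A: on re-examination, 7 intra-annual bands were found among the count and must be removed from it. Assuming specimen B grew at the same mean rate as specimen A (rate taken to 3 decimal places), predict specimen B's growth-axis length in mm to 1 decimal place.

Specimen A: true ring count = 548 − 7 + 18 = 559.
A: 69.8 mm over 559 years gives 69.8 / 559 ≈ 0.125 mm per year.
Length of B = 0.125 × 759 = 94.9 mm.

94.9 mm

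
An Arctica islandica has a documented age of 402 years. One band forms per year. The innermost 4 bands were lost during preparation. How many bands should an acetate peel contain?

Expected bands over 402 years: 402.
402 − 4 missed = 398 bands expected in the prepared section.

398 bands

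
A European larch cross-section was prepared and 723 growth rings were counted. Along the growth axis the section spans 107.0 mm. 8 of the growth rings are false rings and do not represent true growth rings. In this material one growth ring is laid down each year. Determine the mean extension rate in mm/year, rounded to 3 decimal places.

After corrections the count is 723 − 8 = 715 growth rings.
107.0 mm over 715 years gives 107.0 / 715 ≈ 0.150 mm/year.

0.150 mm/year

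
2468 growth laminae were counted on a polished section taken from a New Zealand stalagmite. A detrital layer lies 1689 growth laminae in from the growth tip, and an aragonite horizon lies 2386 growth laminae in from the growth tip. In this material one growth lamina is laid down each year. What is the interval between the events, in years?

697 yr

2386 − 1689 = 697 growth laminae lie between the two events.
One growth lamina per year makes the interval 697 years.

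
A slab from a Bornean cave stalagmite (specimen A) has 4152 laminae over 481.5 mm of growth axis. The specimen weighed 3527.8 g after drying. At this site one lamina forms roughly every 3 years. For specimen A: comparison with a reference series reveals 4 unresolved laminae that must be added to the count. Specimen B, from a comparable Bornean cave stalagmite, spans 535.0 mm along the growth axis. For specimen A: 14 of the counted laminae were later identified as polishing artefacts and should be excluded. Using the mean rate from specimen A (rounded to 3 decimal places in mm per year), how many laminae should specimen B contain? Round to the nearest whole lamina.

Specimen A: adjusted count: 4152 − 14 + 4 = 4142 laminae.
Specimen A: 4142 laminae at 3 years each span 4142 × 3 = 12426 years.
A: Extension rate ≈ 481.5 / 12426 = 0.039 mm per year.
Specimen B: 535.0 mm / 0.039 mm per year = 13717.95 years; at 3 years per lamina that is 13717.95 / 3 ≈ 4573 laminae.

4573 laminae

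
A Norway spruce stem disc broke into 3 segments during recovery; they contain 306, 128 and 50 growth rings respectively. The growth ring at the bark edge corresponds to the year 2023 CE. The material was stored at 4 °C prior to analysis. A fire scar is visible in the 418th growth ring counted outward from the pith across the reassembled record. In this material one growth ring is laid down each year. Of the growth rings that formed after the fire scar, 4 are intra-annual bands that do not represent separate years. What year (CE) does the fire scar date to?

1961 CE

Total growth rings = 306 + 128 + 50 = 484.
The fire scar sits at growth ring 418 from the pith, so 484 − 418 = 66 growth rings formed after it.
Removing the 4 false growth rings leaves 66 − 4 = 62 true growth rings beyond the fire scar.
2023 − 62 = 1961 CE.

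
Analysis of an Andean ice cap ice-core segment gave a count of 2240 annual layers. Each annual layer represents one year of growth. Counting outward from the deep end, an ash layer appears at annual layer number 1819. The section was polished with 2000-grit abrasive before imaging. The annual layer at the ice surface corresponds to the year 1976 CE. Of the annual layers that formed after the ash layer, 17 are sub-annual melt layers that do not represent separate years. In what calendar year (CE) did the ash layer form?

The ash layer sits at annual layer 1819 from the deep end, so 2240 − 1819 = 421 annual layers formed after it.
Excluding 17 false annual layers: 421 − 17 = 404.
The annual layer at the ice surface is 1976 CE, so the ash layer dates to 1976 − 404 = 1572 CE.

1572 CE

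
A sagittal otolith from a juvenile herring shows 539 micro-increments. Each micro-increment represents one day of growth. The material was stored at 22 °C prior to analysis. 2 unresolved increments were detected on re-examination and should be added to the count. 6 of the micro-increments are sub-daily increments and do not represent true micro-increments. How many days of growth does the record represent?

535 d

Adjusted count: 539 − 6 + 2 = 535 micro-increments.
At one micro-increment per day, that is 535 days.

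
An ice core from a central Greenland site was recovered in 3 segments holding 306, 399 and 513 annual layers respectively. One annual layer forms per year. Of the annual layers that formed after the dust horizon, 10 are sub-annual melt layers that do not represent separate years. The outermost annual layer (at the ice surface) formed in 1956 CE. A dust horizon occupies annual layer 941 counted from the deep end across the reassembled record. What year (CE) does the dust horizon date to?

1689 CE

Total annual layers = 306 + 399 + 513 = 1218.
Between annual layer 941 and the ice surface there are 1218 − 941 = 277 annual layers.
277 − 10 false = 267 true annual layers after the dust horizon.
Counting back 267 years from 1956 CE places the dust horizon in 1956 − 267 = 1689 CE.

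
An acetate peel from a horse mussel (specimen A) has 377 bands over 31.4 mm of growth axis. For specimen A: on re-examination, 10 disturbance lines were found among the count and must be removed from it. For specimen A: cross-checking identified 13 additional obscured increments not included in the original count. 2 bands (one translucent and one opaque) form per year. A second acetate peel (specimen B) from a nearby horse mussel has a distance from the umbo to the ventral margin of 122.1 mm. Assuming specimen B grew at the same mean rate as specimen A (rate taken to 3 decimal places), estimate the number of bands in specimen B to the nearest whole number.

1480 bands

Specimen A: adjusted count: 377 − 10 + 13 = 380 bands.
Specimen A: dividing by 2 bands per year: 380 / 2 = 190 years.
A: Mean rate = 31.4 mm / 190 years ≈ 0.165 mm/yr.
B spans 122.1 / 0.165 = 740.00 years; at 2 bands per year that is 740.00 × 2 ≈ 1480 bands.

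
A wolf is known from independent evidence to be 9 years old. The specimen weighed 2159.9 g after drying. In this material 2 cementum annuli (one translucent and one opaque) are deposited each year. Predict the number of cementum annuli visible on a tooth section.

With 2 cementum annuli per year, 9 years would produce 9 × 2 = 18 cementum annuli.
So 18 cementum annuli should be present.

18 cementum annuli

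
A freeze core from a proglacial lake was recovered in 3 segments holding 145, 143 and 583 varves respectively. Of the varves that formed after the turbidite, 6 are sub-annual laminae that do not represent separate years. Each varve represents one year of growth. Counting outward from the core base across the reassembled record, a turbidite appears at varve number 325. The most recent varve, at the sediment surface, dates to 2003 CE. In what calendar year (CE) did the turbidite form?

Total varves = 145 + 143 + 583 = 871.
The turbidite sits at varve 325 from the core base, so 871 − 325 = 546 varves formed after it.
546 − 6 false = 540 true varves after the turbidite.
The varve at the sediment surface is 2003 CE, so the turbidite dates to 2003 − 540 = 1463 CE.

1463 CE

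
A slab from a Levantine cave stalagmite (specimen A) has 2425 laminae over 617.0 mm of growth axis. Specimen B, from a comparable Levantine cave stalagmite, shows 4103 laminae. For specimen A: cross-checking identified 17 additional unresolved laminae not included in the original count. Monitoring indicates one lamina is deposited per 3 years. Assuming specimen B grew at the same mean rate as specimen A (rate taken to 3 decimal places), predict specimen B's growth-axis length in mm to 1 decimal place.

1034.0 mm

Specimen A: true lamina count = 2425 + 17 = 2442.
Specimen A: multiplying by 3 years per lamina: 2442 × 3 = 7326 years.
A: Extension rate ≈ 617.0 / 7326 = 0.084 mm/year.
Specimen B: multiplying by 3 years per lamina: 4103 × 3 = 12309 years. B's length ≈ 0.084 × 12309 = 1034.0 mm.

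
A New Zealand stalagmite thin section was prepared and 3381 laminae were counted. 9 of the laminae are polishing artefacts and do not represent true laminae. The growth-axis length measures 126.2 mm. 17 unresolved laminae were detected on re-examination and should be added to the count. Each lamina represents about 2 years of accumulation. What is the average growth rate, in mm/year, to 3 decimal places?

0.019 mm/year

True lamina count = 3381 − 9 + 17 = 3389.
Multiplying by 2 years per lamina: 3389 × 2 = 6778 years.
126.2 mm over 6778 years gives 126.2 / 6778 ≈ 0.019 mm/year.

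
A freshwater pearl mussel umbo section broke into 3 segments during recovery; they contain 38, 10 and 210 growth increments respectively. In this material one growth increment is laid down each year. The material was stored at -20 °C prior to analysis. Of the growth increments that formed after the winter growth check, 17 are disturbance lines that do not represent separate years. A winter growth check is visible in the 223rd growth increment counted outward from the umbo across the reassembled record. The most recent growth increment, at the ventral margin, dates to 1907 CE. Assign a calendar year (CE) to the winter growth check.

Total growth increments = 38 + 10 + 210 = 258.
Between growth increment 223 and the ventral margin there are 258 − 223 = 35 growth increments.
35 − 17 false = 18 true growth increments after the winter growth check.
The growth increment at the ventral margin is 1907 CE, so the winter growth check dates to 1907 − 18 = 1889 CE.

1889 CE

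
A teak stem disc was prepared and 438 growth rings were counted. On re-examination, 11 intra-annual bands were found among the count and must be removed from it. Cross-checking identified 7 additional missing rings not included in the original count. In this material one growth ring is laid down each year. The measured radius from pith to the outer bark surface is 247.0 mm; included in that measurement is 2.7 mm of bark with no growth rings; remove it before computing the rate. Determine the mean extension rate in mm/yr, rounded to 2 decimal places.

Adjusted count: 438 − 11 + 7 = 434 growth rings.
Net length = 247.0 − 2.7 = 244.3 mm.
Extension rate ≈ 244.3 / 434 = 0.56 mm/yr.

0.56 mm/yr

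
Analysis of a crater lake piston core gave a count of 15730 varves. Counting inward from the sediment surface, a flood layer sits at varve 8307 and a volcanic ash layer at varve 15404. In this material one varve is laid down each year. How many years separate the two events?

15404 − 8307 = 7097 varves lie between the two events.
One varve per year makes the interval 7097 years.

7097 years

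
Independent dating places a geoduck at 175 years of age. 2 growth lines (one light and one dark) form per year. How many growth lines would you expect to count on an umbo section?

350 growth lines

With 2 growth lines per year, 175 years would produce 175 × 2 = 350 growth lines.
So 350 growth lines should be present.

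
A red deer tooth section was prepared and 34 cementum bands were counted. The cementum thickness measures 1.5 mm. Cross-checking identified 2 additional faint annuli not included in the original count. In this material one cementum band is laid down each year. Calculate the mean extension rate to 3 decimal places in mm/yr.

After corrections the count is 34 + 2 = 36 cementum bands.
1.5 mm over 36 years gives 1.5 / 36 ≈ 0.042 mm/yr.

0.042 mm/yr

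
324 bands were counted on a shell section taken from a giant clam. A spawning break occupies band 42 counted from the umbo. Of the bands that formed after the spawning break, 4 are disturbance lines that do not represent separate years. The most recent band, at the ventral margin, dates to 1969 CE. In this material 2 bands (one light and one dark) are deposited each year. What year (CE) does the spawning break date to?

The spawning break sits at band 42 from the umbo, so 324 − 42 = 282 bands formed after it.
Excluding 4 false bands: 282 − 4 = 278.
With 2 bands per year, 278 / 2 = 139 years.
Counting back 139 years from 1969 CE places the spawning break in 1969 − 139 = 1830 CE.

1830 CE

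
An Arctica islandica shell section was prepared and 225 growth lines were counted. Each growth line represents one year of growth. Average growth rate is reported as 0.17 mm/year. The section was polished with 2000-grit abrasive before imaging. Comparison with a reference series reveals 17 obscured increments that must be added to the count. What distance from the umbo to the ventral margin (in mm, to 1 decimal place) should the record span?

After corrections the count is 225 + 17 = 242 growth lines.
Length ≈ 0.17 × 242 = 41.1 mm.

41.1 mm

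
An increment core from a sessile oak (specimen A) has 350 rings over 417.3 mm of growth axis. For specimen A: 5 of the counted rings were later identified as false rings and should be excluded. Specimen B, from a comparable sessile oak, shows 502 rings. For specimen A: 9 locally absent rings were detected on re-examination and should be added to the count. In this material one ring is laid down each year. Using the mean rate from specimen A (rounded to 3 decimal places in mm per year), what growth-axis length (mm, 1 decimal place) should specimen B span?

Specimen A: true ring count = 350 − 5 + 9 = 354.
A: Mean rate = 417.3 mm / 354 years ≈ 1.179 mm/year.
B's length ≈ 1.179 × 502 = 591.9 mm.

591.9 mm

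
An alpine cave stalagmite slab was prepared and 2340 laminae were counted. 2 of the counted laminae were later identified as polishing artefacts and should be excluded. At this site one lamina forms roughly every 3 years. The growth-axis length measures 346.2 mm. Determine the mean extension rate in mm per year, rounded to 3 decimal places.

0.049 mm per year

After corrections the count is 2340 − 2 = 2338 laminae.
Multiplying by 3 years per lamina: 2338 × 3 = 7014 years.
Mean rate = 346.2 mm / 7014 years ≈ 0.049 mm per year.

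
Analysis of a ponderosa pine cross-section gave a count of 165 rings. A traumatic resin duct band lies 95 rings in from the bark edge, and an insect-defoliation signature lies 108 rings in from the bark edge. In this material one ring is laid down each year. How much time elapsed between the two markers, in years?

108 − 95 = 13 rings lie between the two events.
One ring per year makes the interval 13 years.

13 years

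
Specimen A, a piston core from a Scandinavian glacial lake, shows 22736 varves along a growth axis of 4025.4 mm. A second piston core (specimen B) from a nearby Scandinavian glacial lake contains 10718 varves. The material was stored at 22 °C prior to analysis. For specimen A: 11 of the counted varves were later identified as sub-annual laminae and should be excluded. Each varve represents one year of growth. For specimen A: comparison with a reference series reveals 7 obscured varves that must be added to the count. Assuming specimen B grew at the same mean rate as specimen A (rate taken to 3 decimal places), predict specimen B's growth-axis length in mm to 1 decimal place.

Specimen A: after corrections the count is 22736 − 11 + 7 = 22732 varves.
A: 4025.4 mm over 22732 years gives 4025.4 / 22732 ≈ 0.177 mm/yr.
B's length ≈ 0.177 × 10718 = 1897.1 mm.

1897.1 mm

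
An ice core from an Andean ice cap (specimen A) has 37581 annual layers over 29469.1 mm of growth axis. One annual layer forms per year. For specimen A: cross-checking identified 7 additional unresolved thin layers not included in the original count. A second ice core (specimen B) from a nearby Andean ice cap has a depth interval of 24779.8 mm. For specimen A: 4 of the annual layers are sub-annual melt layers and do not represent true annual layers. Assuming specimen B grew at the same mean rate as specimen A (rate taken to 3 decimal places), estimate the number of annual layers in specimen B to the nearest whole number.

31607 annual layers

Specimen A: adjusted count: 37581 − 4 + 7 = 37584 annual layers.
A: Mean rate = 29469.1 mm / 37584 years ≈ 0.784 mm/yr.
Specimen B: 24779.8 mm / 0.784 mm per year = 31606.89 years ≈ 31607 annual layers.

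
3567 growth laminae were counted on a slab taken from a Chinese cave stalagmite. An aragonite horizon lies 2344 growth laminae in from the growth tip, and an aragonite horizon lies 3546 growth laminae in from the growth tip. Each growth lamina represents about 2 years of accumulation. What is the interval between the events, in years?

2404 years

Separation: 3546 − 2344 = 1202 growth laminae.
1202 growth laminae at 2 years each span 1202 × 2 = 2404 years.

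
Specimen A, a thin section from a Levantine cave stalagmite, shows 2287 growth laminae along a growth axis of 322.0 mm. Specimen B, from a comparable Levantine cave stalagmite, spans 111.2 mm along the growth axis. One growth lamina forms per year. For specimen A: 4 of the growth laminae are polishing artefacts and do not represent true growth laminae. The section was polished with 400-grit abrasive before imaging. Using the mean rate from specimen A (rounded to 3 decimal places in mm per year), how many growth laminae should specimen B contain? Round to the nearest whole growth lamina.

Specimen A: correcting the raw count gives 2287 − 4 = 2283 true growth laminae.
A: Mean rate = 322.0 mm / 2283 years ≈ 0.141 mm/year.
For B, 111.2 / 0.141 = 788.65 years ≈ 789 growth laminae.

789 growth laminae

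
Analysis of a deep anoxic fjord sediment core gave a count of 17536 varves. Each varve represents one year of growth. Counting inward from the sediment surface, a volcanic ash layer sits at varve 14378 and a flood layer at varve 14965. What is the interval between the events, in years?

587 years

Separation: 14965 − 14378 = 587 varves.
At one varve per year, 587 years elapsed between them.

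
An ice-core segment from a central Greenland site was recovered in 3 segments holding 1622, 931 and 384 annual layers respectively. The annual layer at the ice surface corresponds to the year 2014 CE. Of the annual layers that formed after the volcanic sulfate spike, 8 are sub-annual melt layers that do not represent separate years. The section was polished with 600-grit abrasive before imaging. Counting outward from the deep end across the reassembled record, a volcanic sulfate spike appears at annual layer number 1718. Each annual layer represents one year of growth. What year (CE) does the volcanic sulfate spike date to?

803 CE

Total annual layers = 1622 + 931 + 384 = 2937.
2937 − 1718 = 1219 annual layers lie beyond the volcanic sulfate spike toward the ice surface.
1219 − 8 false = 1211 true annual layers after the volcanic sulfate spike.
The annual layer at the ice surface is 2014 CE, so the volcanic sulfate spike dates to 2014 − 1211 = 803 CE.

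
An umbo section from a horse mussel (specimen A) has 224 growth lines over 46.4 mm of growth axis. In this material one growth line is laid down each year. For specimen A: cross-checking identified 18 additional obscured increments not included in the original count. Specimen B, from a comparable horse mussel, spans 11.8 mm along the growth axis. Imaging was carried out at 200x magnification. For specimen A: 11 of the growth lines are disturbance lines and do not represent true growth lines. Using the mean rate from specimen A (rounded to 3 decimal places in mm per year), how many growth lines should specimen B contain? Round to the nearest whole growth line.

Specimen A: true growth line count = 224 − 11 + 18 = 231.
A: Extension rate ≈ 46.4 / 231 = 0.201 mm per year.
Specimen B: 11.8 mm / 0.201 mm per year = 58.71 years ≈ 59 growth lines.

59 growth lines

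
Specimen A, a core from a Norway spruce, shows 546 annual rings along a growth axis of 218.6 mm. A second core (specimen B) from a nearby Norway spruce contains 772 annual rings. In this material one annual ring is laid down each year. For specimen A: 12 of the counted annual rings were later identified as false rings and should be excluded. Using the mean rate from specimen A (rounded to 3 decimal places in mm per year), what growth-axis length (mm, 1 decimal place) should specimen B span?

Specimen A: correcting the raw count gives 546 − 12 = 534 true annual rings.
A: 218.6 mm over 534 years gives 218.6 / 534 ≈ 0.409 mm per year.
Length of B = 0.409 × 772 = 315.7 mm.

315.7 mm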